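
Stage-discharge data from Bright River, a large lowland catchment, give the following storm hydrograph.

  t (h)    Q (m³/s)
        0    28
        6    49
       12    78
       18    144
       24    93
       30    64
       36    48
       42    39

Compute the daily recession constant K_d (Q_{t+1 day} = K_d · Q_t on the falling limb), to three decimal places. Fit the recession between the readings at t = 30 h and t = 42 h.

Between t = 30 h and t = 42 h the flow falls from 64 to 39 m³/s over 2×6 h = 12 h.
Per-interval ratio K = (39/64)^(1/2) = 0.7806; K_d = K^(24/6) = 0.371.

K_d ≈ 0.371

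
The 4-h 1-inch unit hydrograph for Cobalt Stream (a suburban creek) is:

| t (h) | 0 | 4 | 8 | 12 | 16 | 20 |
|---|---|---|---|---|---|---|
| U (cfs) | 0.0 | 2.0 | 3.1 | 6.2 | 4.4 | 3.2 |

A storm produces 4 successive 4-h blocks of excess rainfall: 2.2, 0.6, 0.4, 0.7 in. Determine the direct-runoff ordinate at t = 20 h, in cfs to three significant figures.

By discrete convolution, Q_j = Σ (P_i / 1 in) · U_{j−i}.
At t = 20 h (j=5): Q = (2.2/1)·3.2 + (0.6/1)·4.4 + (0.4/1)·6.2 + (0.7/1)·3.1 = 14.3 cfs.

Q ≈ 14.3 cfs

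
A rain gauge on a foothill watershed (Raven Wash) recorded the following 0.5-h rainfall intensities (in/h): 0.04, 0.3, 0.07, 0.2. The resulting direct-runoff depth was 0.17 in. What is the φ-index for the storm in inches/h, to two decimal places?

Only the 2 blocks with intensity above φ contribute runoff: 0.3, 0.2 in/h.
Σ(I−φ)·Δt = d  ⇒  (0.3+0.2 − 2φ)·0.5 = 0.17
φ = (0.5000 − 0.17/0.5) / 2 = 0.08 in/h.

φ ≈ 0.08 in/h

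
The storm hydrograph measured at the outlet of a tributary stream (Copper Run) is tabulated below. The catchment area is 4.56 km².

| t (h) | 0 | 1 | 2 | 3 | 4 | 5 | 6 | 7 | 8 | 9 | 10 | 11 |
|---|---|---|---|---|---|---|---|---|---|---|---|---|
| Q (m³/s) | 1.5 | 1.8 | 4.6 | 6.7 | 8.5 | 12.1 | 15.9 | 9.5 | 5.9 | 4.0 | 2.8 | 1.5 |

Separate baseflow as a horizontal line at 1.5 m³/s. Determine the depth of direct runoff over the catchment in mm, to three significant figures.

Direct runoff: 0.0, 0.3, 3.1, 5.2, 7.0, 10.6, 14.4, 8.0, 4.4, 2.5, 1.3, 0.0 m³/s; ΣQ_DR = 56.80 m³/s.
V = ΣQ_DR · Δt = 56.80 × 3600 s = 2.045 × 10^5 m³.
Over A = 4.56 km², depth = V / A = 44.8 mm.

d ≈ 44.8 mm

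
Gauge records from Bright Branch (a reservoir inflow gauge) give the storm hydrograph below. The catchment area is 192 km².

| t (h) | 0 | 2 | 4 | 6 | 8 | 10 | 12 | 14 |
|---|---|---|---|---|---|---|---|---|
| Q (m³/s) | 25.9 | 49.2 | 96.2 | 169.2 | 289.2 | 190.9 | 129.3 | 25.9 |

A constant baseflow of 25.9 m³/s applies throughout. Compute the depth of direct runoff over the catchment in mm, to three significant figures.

Direct runoff: 0.0, 23.3, 70.3, 143.3, 263.3, 165.0, 103.4, 0.0 m³/s; ΣQ_DR = 768.6 m³/s.
V = ΣQ_DR · Δt = 768.6 × 7200 s = 5.534 × 10^6 m³.
Over A = 192 km², depth = V / A = 28.8 mm.

d ≈ 28.8 mm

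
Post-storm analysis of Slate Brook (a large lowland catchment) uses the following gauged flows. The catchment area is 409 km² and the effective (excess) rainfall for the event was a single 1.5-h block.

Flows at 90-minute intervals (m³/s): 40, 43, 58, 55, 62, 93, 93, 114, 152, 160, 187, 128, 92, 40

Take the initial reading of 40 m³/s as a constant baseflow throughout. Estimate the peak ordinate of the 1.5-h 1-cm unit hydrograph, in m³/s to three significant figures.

U_p ≈ 147 m³/s

Direct runoff: 0.0, 3.0, 18.0, 15.0, 22.0, 53.0, 53.0, 74.0, 112.0, 120.0, 147.0, 88.0, 52.0, 0.0 m³/s; ΣQ_DR = 757.0 m³/s, peak = 147.0 m³/s.
Runoff depth d = ΣQ_DR·Δt / A = 757.0 × 5400 / (409 km²) = 9.995 mm.
The 1-cm UH is the DRH scaled by (10 mm)/d, so U_p = 147.0 × 10/9.995 = 147 m³/s.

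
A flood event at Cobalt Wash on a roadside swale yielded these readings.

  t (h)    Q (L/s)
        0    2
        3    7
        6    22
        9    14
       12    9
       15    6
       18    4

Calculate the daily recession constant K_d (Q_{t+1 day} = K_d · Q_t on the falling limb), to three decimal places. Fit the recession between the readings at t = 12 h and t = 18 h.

K_d ≈ 0.039

Between t = 12 h and t = 18 h the flow falls from 9 to 4 L/s over 2×3 h = 6 h.
Per-interval ratio K = (4/9)^(1/2) = 0.6667; K_d = K^(24/3) = 0.039.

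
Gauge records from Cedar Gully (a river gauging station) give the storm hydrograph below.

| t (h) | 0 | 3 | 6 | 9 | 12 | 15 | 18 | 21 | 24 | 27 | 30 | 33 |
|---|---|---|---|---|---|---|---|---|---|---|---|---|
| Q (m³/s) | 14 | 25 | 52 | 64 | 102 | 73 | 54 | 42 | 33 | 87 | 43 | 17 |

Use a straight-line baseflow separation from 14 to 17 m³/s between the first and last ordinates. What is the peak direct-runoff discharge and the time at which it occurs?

Q_p = 86.91 m³/s at t = 12 h

Subtracting baseflow gives direct-runoff ordinates: 0.00, 10.73, 37.45, 49.18, 86.91, 57.64, 38.36, 26.09, 16.82, 70.55, 26.27, 0.00 m³/s.
The maximum is 86.91 m³/s, occurring at the reading for t = 12 h.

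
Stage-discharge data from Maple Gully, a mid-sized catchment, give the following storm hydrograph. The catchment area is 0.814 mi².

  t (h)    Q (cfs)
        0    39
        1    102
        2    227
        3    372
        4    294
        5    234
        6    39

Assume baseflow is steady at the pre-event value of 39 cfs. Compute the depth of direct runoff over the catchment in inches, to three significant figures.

d ≈ 1.97 in

Direct runoff: 0.0, 63.0, 188.0, 333.0, 255.0, 195.0, 0.0 cfs; ΣQ_DR = 1034 cfs.
V = ΣQ_DR · Δt = 1034 × 3600 s = 3.722 × 10^6 ft³.
Over A = 0.814 mi², depth = V / A = 1.97 in.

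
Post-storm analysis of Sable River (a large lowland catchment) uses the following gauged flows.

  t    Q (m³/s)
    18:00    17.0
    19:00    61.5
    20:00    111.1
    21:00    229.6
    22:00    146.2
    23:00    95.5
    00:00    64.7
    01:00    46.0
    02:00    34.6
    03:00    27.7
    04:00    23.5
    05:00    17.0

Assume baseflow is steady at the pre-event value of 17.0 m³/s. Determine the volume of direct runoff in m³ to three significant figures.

Direct-runoff ordinates (Q − Q_b): 0.0, 44.5, 94.1, 212.6, 129.2, 78.5, 47.7, 29.0, 17.6, 10.7, 6.5, 0.0 m³/s.
ΣQ_DR = 670.4 m³/s.
With Δt = 1 h = 3600 s, V = ΣQ_DR · Δt = 670.4 × 3600 = 2.41 × 10^6 m³.

V ≈ 2.41 × 10^6 m³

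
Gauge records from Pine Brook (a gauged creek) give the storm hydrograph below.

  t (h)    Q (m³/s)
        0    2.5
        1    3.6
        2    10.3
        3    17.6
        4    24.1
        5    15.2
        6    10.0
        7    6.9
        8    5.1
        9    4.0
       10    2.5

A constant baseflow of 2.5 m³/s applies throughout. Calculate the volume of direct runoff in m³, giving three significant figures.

Direct-runoff ordinates (Q − Q_b): 0.0, 1.1, 7.8, 15.1, 21.6, 12.7, 7.5, 4.4, 2.6, 1.5, 0.0 m³/s.
ΣQ_DR = 74.30 m³/s.
With Δt = 1 h = 3600 s, V = ΣQ_DR · Δt = 74.30 × 3600 = 2.67 × 10^5 m³.

V ≈ 2.67 × 10^5 m³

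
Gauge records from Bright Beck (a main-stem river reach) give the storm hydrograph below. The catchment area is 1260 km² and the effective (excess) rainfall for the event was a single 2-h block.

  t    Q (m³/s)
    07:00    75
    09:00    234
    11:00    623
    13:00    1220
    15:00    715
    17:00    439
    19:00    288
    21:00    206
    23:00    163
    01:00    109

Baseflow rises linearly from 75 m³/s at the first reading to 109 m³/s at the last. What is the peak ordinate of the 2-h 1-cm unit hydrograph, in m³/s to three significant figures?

Direct runoff: 0.00, 155.22, 540.44, 1133.67, 624.89, 345.11, 190.33, 104.56, 57.78, 0.00 m³/s; ΣQ_DR = 3152 m³/s, peak = 1133.67 m³/s.
Runoff depth d = ΣQ_DR·Δt / A = 3152 × 7200 / (1260 km²) = 18.01 mm.
The 1-cm UH is the DRH scaled by (10 mm)/d, so U_p = 1133.67 × 10/18.01 = 629 m³/s.

U_p ≈ 629 m³/s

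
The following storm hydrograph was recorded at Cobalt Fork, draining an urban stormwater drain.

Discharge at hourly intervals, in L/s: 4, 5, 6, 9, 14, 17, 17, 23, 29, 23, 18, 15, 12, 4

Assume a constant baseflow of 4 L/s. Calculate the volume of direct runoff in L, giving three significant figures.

Direct-runoff ordinates (Q − Q_b): 0.0, 1.0, 2.0, 5.0, 10.0, 13.0, 13.0, 19.0, 25.0, 19.0, 14.0, 11.0, 8.0, 0.0 L/s.
ΣQ_DR = 140.0 L/s.
With Δt = 1 h = 3600 s, V = ΣQ_DR · Δt = 140.0 × 3600 = 5.04 × 10^5 L.

V ≈ 5.04 × 10^5 L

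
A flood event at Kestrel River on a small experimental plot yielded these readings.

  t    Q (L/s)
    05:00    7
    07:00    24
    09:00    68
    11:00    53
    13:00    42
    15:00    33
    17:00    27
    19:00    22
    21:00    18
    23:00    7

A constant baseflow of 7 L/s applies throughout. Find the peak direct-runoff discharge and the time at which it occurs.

Q_p = 61.0 L/s at t = 09:00

Subtracting baseflow gives direct-runoff ordinates: 0.0, 17.0, 61.0, 46.0, 35.0, 26.0, 20.0, 15.0, 11.0, 0.0 L/s.
The maximum is 61.0 L/s, occurring at the reading for t = 09:00.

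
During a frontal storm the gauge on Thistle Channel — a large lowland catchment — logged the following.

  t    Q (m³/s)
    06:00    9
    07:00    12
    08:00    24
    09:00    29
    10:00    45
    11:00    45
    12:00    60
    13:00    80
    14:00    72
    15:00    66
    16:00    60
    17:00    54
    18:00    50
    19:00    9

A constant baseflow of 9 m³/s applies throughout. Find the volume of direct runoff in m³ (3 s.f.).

Direct-runoff ordinates (Q − Q_b): 0.0, 3.0, 15.0, 20.0, 36.0, 36.0, 51.0, 71.0, 63.0, 57.0, 51.0, 45.0, 41.0, 0.0 m³/s.
ΣQ_DR = 489.0 m³/s.
With Δt = 1 h = 3600 s, V = ΣQ_DR · Δt = 489.0 × 3600 = 1.76 × 10^6 m³.

V ≈ 1.76 × 10^6 m³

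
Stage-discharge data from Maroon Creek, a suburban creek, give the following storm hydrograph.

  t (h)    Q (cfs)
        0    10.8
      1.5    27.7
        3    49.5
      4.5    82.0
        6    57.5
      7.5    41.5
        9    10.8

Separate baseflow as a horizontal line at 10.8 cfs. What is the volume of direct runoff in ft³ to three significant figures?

Direct-runoff ordinates (Q − Q_b): 0.0, 16.9, 38.7, 71.2, 46.7, 30.7, 0.0 cfs.
ΣQ_DR = 204.2 cfs.
With Δt = 1.5 h = 5400 s, V = ΣQ_DR · Δt = 204.2 × 5400 = 1.10 × 10^6 ft³.

V ≈ 1.10 × 10^6 ft³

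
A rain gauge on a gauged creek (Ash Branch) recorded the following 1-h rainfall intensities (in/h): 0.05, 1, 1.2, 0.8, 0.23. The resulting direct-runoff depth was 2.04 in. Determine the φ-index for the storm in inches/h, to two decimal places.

Only the 3 blocks with intensity above φ contribute runoff: 1, 1.2, 0.8 in/h.
Σ(I−φ)·Δt = d  ⇒  (1+1.2+0.8 − 3φ)·1 = 2.04
φ = (3.000 − 2.04/1) / 3 = 0.32 in/h.

φ ≈ 0.32 in/h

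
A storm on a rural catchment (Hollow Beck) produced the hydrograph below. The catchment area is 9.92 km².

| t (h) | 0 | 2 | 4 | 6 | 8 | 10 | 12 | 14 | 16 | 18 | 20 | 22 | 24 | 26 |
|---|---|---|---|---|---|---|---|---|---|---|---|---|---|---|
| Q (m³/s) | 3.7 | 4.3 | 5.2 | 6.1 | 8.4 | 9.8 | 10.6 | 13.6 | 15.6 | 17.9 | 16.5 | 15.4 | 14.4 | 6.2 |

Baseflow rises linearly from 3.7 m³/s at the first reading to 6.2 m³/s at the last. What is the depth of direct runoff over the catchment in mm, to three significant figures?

Direct runoff: 0.00, 0.41, 1.12, 1.82, 3.93, 5.14, 5.75, 8.55, 10.36, 12.47, 10.88, 9.58, 8.39, 0.00 m³/s; ΣQ_DR = 78.40 m³/s.
V = ΣQ_DR · Δt = 78.40 × 7200 s = 5.645 × 10^5 m³.
Over A = 9.92 km², depth = V / A = 56.9 mm.

d ≈ 56.9 mm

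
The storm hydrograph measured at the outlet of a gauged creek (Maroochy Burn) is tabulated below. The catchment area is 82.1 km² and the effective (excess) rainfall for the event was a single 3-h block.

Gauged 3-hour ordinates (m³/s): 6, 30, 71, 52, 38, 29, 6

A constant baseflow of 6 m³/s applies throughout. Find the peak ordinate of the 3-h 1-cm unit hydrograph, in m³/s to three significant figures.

Direct runoff: 0.0, 24.0, 65.0, 46.0, 32.0, 23.0, 0.0 m³/s; ΣQ_DR = 190.0 m³/s, peak = 65.0 m³/s.
Runoff depth d = ΣQ_DR·Δt / A = 190.0 × 10800 / (82.1 km²) = 24.99 mm.
The 1-cm UH is the DRH scaled by (10 mm)/d, so U_p = 65.0 × 10/24.99 = 26.0 m³/s.

U_p ≈ 26.0 m³/s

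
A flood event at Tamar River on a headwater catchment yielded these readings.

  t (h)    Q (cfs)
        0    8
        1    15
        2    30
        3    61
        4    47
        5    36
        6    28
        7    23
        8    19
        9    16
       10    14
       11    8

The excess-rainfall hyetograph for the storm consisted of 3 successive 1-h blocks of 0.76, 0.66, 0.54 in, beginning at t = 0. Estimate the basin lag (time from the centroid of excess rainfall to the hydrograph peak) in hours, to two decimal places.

Centroid of excess rainfall: t_c = Σ P_i·t̄_i / ΣP_i = 1.3878 h (block centres at 0.5, 1.5, 2.5 h).
Hydrograph peak occurs at t = 3 h, so basin lag t_L = 3 − 1.3878 = 1.61 h.

t_L ≈ 1.61 h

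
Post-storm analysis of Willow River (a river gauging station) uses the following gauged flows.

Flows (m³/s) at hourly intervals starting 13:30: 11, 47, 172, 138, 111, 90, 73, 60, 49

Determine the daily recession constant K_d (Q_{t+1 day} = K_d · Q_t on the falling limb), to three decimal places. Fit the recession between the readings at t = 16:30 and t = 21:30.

K_d ≈ 0.007

Between t = 16:30 and t = 21:30 the flow falls from 138 to 49 m³/s over 5×1 h = 5 h.
Per-interval ratio K = (49/138)^(1/5) = 0.8129; K_d = K^(24/1) = 0.007.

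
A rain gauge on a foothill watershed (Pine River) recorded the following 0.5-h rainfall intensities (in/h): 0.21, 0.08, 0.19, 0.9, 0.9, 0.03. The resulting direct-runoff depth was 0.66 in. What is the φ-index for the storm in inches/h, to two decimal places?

Only the 2 blocks with intensity above φ contribute runoff: 0.9, 0.9 in/h.
Σ(I−φ)·Δt = d  ⇒  (0.9+0.9 − 2φ)·0.5 = 0.66
φ = (1.800 − 0.66/0.5) / 2 = 0.24 in/h.

φ ≈ 0.24 in/h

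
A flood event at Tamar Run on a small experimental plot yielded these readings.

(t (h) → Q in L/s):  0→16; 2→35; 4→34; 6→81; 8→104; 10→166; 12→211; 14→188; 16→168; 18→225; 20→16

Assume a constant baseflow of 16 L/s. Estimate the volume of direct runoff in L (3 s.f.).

V ≈ 7.69 × 10^6 L

Direct-runoff ordinates (Q − Q_b): 0.0, 19.0, 18.0, 65.0, 88.0, 150.0, 195.0, 172.0, 152.0, 209.0, 0.0 L/s.
ΣQ_DR = 1068 L/s.
With Δt = 2 h = 7200 s, V = ΣQ_DR · Δt = 1068 × 7200 = 7.69 × 10^6 L.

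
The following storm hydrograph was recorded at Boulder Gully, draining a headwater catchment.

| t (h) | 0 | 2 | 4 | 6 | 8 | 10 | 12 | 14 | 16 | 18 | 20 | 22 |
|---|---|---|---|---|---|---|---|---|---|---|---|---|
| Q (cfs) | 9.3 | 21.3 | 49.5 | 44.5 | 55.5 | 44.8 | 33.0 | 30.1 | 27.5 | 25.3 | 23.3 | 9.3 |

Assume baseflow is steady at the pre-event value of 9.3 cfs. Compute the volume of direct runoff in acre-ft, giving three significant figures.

Direct-runoff ordinates (Q − Q_b): 0.0, 12.0, 40.2, 35.2, 46.2, 35.5, 23.7, 20.8, 18.2, 16.0, 14.0, 0.0 cfs.
ΣQ_DR = 261.8 cfs.
With Δt = 2 h = 7200 s, V = ΣQ_DR · Δt = 261.8 × 7200 = 1.88 × 10^6 ft³ = 43.3 acre-ft.

V ≈ 43.3 acre-ft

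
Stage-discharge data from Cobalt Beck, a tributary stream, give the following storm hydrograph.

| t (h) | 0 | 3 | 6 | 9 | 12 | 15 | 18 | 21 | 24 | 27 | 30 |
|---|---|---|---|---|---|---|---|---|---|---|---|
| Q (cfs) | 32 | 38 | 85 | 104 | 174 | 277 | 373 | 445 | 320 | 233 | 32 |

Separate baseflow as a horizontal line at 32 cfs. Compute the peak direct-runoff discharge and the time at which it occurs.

Q_p = 413.0 cfs at t = 21 h

Subtracting baseflow gives direct-runoff ordinates: 0.0, 6.0, 53.0, 72.0, 142.0, 245.0, 341.0, 413.0, 288.0, 201.0, 0.0 cfs.
The maximum is 413.0 cfs, occurring at the reading for t = 21 h.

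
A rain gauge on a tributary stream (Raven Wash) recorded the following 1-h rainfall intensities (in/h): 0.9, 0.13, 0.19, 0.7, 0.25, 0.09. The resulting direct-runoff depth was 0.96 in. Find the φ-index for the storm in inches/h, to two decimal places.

φ ≈ 0.32 in/h

Only the 2 blocks with intensity above φ contribute runoff: 0.9, 0.7 in/h.
Σ(I−φ)·Δt = d  ⇒  (0.9+0.7 − 2φ)·1 = 0.96
φ = (1.600 − 0.96/1) / 2 = 0.32 in/h.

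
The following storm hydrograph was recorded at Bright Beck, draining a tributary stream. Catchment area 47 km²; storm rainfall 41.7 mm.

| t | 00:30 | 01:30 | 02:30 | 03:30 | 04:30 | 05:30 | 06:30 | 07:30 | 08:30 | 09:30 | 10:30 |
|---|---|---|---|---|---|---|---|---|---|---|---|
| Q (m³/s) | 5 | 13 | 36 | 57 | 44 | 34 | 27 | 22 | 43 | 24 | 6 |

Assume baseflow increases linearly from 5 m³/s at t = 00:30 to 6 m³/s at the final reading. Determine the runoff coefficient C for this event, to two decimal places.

C ≈ 0.46

ΣQ_DR = 250.5 m³/s; V = ΣQ_DR·Δt = 9.018 × 10^5 m³.
Runoff depth d = V / A = 19.19 mm.
C = d / P = 19.19 / 41.7 = 0.46.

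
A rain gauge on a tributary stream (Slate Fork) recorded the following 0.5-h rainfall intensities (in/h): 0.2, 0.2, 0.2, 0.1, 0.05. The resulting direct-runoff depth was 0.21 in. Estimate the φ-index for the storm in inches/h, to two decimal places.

Only the 4 blocks with intensity above φ contribute runoff: 0.2, 0.2, 0.2, 0.1 in/h.
Σ(I−φ)·Δt = d  ⇒  (0.2+0.2+0.2+0.1 − 4φ)·0.5 = 0.21
φ = (0.7000 − 0.21/0.5) / 4 = 0.07 in/h.

φ ≈ 0.07 in/h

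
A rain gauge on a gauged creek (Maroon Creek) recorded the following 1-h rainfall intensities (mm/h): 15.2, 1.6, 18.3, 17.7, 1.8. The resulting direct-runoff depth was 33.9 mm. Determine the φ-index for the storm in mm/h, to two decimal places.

φ ≈ 5.77 mm/h

Only the 3 blocks with intensity above φ contribute runoff: 15.2, 18.3, 17.7 mm/h.
Σ(I−φ)·Δt = d  ⇒  (15.2+18.3+17.7 − 3φ)·1 = 33.9
φ = (51.20 − 33.9/1) / 3 = 5.77 mm/h.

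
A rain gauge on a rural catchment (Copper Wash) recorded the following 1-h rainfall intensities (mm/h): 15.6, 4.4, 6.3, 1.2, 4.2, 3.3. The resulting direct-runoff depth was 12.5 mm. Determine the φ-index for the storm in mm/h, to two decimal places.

Only the 2 blocks with intensity above φ contribute runoff: 15.6, 6.3 mm/h.
Σ(I−φ)·Δt = d  ⇒  (15.6+6.3 − 2φ)·1 = 12.5
φ = (21.90 − 12.5/1) / 2 = 4.70 mm/h.

φ ≈ 4.70 mm/h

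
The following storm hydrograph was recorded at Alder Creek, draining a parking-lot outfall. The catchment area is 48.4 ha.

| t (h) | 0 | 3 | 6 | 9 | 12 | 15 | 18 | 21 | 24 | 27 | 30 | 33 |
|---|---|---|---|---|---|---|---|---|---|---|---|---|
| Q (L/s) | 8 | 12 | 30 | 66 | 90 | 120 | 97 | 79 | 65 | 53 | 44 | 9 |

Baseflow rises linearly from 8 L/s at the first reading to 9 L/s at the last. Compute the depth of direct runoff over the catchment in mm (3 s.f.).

d ≈ 12.7 mm

Direct runoff: 0.00, 3.91, 21.82, 57.73, 81.64, 111.55, 88.45, 70.36, 56.27, 44.18, 35.09, 0.00 L/s; ΣQ_DR = 571.0 L/s.
V = ΣQ_DR · Δt = 571.0 × 10800 s = 6.167 × 10^6 L.
Over A = 48.4 ha, depth = V / A = 12.7 mm.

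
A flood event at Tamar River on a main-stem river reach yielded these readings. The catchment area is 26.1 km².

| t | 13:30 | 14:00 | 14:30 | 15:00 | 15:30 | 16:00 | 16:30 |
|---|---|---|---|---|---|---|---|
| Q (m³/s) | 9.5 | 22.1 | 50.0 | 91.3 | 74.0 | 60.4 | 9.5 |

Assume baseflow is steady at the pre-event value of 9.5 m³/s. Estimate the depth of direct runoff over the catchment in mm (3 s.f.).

Direct runoff: 0.0, 12.6, 40.5, 81.8, 64.5, 50.9, 0.0 m³/s; ΣQ_DR = 250.3 m³/s.
V = ΣQ_DR · Δt = 250.3 × 1800 s = 4.505 × 10^5 m³.
Over A = 26.1 km², depth = V / A = 17.3 mm.

d ≈ 17.3 mm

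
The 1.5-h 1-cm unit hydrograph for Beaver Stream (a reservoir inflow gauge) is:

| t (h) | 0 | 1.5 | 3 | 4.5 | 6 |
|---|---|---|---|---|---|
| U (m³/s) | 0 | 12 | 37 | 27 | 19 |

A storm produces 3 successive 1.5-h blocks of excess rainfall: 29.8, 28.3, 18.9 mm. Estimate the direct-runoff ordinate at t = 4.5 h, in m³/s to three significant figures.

By discrete convolution, Q_j = Σ (P_i / 10 mm) · U_{j−i}.
At t = 4.5 h (j=3): Q = (29.8/10)·27 + (28.3/10)·37 + (18.9/10)·12 = 208 m³/s.

Q ≈ 208 m³/s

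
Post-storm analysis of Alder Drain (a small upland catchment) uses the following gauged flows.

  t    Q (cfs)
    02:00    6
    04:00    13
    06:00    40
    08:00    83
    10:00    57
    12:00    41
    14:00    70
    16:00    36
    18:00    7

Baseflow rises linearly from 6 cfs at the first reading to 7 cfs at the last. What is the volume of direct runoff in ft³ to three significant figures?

Direct-runoff ordinates (Q − Q_b): 0.00, 6.88, 33.75, 76.62, 50.50, 34.38, 63.25, 29.12, 0.00 cfs.
ΣQ_DR = 294.5 cfs.
With Δt = 2 h = 7200 s, V = ΣQ_DR · Δt = 294.5 × 7200 = 2.12 × 10^6 ft³.

V ≈ 2.12 × 10^6 ft³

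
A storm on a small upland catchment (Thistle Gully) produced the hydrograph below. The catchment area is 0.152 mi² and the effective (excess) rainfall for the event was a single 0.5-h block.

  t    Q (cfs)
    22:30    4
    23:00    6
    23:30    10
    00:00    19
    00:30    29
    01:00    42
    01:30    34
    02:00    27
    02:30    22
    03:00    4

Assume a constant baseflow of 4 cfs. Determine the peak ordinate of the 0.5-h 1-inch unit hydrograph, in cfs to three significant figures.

Direct runoff: 0.0, 2.0, 6.0, 15.0, 25.0, 38.0, 30.0, 23.0, 18.0, 0.0 cfs; ΣQ_DR = 157.0 cfs, peak = 38.0 cfs.
Runoff depth d = ΣQ_DR·Δt / A = 157.0 × 1800 / (0.152 mi²) = 0.8003 in.
The 1-inch UH is the DRH scaled by (1 in)/d, so U_p = 38.0 × 1/0.8003 = 47.5 cfs.

U_p ≈ 47.5 cfs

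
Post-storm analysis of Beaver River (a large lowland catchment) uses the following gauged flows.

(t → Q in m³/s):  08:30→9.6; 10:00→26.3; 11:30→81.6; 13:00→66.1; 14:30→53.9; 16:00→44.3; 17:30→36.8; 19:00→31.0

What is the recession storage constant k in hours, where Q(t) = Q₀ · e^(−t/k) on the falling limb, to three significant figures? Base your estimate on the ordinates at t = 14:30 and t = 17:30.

k ≈ 7.86 h

On the falling limb, Q drops from 53.9 to 36.8 m³/s between t = 14:30 and t = 17:30 (Δt = 3 h).
k = −Δt / ln(Q₂/Q₁) = −3 / ln(36.8/53.9) = 7.86 h.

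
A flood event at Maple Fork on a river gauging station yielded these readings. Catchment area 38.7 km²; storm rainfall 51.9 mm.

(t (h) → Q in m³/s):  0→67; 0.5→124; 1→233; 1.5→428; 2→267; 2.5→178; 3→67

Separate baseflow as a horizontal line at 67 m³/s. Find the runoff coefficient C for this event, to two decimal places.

C ≈ 0.80

ΣQ_DR = 895.0 m³/s; V = ΣQ_DR·Δt = 1.611 × 10^6 m³.
Runoff depth d = V / A = 41.63 mm.
C = d / P = 41.63 / 51.9 = 0.80.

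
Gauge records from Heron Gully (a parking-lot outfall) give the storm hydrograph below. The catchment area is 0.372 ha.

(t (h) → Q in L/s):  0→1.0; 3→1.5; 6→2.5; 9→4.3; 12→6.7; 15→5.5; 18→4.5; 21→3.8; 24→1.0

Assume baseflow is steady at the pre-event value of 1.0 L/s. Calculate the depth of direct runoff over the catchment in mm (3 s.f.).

Direct runoff: 0.0, 0.5, 1.5, 3.3, 5.7, 4.5, 3.5, 2.8, 0.0 L/s; ΣQ_DR = 21.80 L/s.
V = ΣQ_DR · Δt = 21.80 × 10800 s = 2.354 × 10^5 L.
Over A = 0.372 ha, depth = V / A = 63.3 mm.

d ≈ 63.3 mm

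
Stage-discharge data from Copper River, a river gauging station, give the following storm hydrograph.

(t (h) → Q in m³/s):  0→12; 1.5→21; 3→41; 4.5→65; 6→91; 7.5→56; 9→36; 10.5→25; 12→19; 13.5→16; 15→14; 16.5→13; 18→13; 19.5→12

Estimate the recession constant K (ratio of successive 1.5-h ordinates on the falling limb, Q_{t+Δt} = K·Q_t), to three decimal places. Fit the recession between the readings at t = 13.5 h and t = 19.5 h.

Using the recession-limb readings at t = 13.5 h and t = 19.5 h: Q falls from 16 to 12 m³/s over 4 intervals.
K = (Q₂/Q₁)^(1/4) = (12/16)^(1/4) = 0.931.

K ≈ 0.931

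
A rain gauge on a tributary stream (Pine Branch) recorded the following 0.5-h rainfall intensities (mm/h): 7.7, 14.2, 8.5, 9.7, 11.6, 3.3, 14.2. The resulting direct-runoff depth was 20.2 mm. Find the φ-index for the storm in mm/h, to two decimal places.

φ ≈ 4.25 mm/h

Only the 6 blocks with intensity above φ contribute runoff: 7.7, 14.2, 8.5, 9.7, 11.6, 14.2 mm/h.
Σ(I−φ)·Δt = d  ⇒  (7.7+14.2+8.5+9.7+11.6+14.2 − 6φ)·0.5 = 20.2
φ = (65.90 − 20.2/0.5) / 6 = 4.25 mm/h.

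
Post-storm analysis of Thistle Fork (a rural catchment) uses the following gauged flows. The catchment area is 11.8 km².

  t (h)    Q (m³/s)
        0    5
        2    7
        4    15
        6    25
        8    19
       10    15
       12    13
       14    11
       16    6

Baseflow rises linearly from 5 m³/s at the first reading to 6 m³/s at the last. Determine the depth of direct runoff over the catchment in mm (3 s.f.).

d ≈ 40.6 mm

Direct runoff: 0.00, 1.88, 9.75, 19.62, 13.50, 9.38, 7.25, 5.12, 0.00 m³/s; ΣQ_DR = 66.50 m³/s.
V = ΣQ_DR · Δt = 66.50 × 7200 s = 4.788 × 10^5 m³.
Over A = 11.8 km², depth = V / A = 40.6 mm.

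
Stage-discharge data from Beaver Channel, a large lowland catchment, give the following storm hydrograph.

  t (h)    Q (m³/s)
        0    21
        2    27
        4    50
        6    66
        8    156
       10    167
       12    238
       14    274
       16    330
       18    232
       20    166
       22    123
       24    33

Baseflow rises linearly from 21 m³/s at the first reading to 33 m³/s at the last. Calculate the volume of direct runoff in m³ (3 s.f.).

V ≈ 1.10 × 10^7 m³

Direct-runoff ordinates (Q − Q_b): 0.00, 5.00, 27.00, 42.00, 131.00, 141.00, 211.00, 246.00, 301.00, 202.00, 135.00, 91.00, 0.00 m³/s.
ΣQ_DR = 1532 m³/s.
With Δt = 2 h = 7200 s, V = ΣQ_DR · Δt = 1532 × 7200 = 1.10 × 10^7 m³.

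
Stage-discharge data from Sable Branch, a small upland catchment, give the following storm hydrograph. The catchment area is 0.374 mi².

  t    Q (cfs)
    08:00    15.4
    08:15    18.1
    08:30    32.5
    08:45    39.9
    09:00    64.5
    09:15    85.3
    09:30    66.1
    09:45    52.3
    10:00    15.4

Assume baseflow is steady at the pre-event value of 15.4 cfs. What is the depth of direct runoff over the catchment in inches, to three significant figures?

Direct runoff: 0.0, 2.7, 17.1, 24.5, 49.1, 69.9, 50.7, 36.9, 0.0 cfs; ΣQ_DR = 250.9 cfs.
V = ΣQ_DR · Δt = 250.9 × 900 s = 2.258 × 10^5 ft³.
Over A = 0.374 mi², depth = V / A = 0.260 in.

d ≈ 0.260 in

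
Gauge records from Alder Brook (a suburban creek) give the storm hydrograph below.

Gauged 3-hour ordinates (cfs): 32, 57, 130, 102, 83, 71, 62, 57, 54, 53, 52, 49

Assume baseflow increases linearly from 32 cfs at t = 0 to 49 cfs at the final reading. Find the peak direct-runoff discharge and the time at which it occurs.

Q_p = 94.91 cfs at t = 6 h

Subtracting baseflow gives direct-runoff ordinates: 0.00, 23.45, 94.91, 65.36, 44.82, 31.27, 20.73, 14.18, 9.64, 7.09, 4.55, 0.00 cfs.
The maximum is 94.91 cfs, occurring at the reading for t = 6 h.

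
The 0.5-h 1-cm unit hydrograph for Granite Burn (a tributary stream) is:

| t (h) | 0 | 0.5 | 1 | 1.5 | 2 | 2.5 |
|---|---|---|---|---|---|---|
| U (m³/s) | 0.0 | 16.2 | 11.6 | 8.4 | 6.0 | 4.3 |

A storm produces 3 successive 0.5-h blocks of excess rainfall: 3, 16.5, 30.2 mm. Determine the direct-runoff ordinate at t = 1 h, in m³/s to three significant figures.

By discrete convolution, Q_j = Σ (P_i / 10 mm) · U_{j−i}.
At t = 1 h (j=2): Q = (3/10)·11.6 + (16.5/10)·16.2 + (30.2/10)·0.0 = 30.2 m³/s.

Q ≈ 30.2 m³/s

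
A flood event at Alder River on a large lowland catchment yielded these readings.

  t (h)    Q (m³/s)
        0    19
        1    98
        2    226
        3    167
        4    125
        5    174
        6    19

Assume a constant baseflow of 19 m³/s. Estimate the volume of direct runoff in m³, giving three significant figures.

Direct-runoff ordinates (Q − Q_b): 0.0, 79.0, 207.0, 148.0, 106.0, 155.0, 0.0 m³/s.
ΣQ_DR = 695.0 m³/s.
With Δt = 1 h = 3600 s, V = ΣQ_DR · Δt = 695.0 × 3600 = 2.50 × 10^6 m³.

V ≈ 2.50 × 10^6 m³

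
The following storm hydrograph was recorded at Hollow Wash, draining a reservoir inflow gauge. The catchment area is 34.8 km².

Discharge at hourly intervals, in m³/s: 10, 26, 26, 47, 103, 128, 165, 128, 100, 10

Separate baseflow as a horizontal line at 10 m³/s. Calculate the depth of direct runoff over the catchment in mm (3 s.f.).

d ≈ 66.5 mm

Direct runoff: 0.0, 16.0, 16.0, 37.0, 93.0, 118.0, 155.0, 118.0, 90.0, 0.0 m³/s; ΣQ_DR = 643.0 m³/s.
V = ΣQ_DR · Δt = 643.0 × 3600 s = 2.315 × 10^6 m³.
Over A = 34.8 km², depth = V / A = 66.5 mm.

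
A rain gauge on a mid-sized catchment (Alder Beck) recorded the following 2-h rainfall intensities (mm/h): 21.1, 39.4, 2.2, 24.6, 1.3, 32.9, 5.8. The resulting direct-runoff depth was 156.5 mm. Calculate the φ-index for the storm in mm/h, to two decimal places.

φ ≈ 9.94 mm/h

Only the 4 blocks with intensity above φ contribute runoff: 21.1, 39.4, 24.6, 32.9 mm/h.
Σ(I−φ)·Δt = d  ⇒  (21.1+39.4+24.6+32.9 − 4φ)·2 = 156.5
φ = (118.0 − 156.5/2) / 4 = 9.94 mm/h.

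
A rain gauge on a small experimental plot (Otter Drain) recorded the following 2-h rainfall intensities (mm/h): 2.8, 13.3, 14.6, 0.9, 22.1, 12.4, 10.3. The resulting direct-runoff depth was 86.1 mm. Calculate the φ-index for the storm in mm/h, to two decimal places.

φ ≈ 5.93 mm/h

Only the 5 blocks with intensity above φ contribute runoff: 13.3, 14.6, 22.1, 12.4, 10.3 mm/h.
Σ(I−φ)·Δt = d  ⇒  (13.3+14.6+22.1+12.4+10.3 − 5φ)·2 = 86.1
φ = (72.70 − 86.1/2) / 5 = 5.93 mm/h.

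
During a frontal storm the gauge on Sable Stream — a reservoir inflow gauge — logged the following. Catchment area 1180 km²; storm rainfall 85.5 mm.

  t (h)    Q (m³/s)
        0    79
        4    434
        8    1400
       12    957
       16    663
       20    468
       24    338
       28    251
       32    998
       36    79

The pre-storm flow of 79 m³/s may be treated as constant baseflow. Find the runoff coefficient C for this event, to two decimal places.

C ≈ 0.70

ΣQ_DR = 4877 m³/s; V = ΣQ_DR·Δt = 7.023 × 10^7 m³.
Runoff depth d = V / A = 59.52 mm.
C = d / P = 59.52 / 85.5 = 0.70.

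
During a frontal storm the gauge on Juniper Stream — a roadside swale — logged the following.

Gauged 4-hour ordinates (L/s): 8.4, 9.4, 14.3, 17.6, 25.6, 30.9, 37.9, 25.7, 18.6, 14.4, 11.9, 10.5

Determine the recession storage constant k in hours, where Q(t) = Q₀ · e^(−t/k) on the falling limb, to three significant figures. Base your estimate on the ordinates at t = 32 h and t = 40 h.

On the falling limb, Q drops from 18.6 to 11.9 L/s between t = 32 h and t = 40 h (Δt = 8 h).
k = −Δt / ln(Q₂/Q₁) = −8 / ln(11.9/18.6) = 17.9 h.

k ≈ 17.9 h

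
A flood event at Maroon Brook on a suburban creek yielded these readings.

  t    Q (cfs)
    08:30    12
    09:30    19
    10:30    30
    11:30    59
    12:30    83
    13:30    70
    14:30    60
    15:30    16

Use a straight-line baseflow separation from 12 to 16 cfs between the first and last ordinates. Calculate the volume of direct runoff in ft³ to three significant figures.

V ≈ 8.53 × 10^5 ft³

Direct-runoff ordinates (Q − Q_b): 0.00, 6.43, 16.86, 45.29, 68.71, 55.14, 44.57, 0.00 cfs.
ΣQ_DR = 237.0 cfs.
With Δt = 1 h = 3600 s, V = ΣQ_DR · Δt = 237.0 × 3600 = 8.53 × 10^5 ft³.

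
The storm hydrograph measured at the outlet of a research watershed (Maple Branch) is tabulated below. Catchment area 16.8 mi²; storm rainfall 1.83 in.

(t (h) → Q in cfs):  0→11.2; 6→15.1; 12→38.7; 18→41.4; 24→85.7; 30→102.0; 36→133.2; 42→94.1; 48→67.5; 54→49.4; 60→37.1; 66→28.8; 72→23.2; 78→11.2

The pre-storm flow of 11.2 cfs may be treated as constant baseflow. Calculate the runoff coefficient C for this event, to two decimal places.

C ≈ 0.18

ΣQ_DR = 581.8 cfs; V = ΣQ_DR·Δt = 1.257 × 10^7 ft³.
Runoff depth d = V / A = 0.3220 in.
C = d / P = 0.3220 / 1.83 = 0.18.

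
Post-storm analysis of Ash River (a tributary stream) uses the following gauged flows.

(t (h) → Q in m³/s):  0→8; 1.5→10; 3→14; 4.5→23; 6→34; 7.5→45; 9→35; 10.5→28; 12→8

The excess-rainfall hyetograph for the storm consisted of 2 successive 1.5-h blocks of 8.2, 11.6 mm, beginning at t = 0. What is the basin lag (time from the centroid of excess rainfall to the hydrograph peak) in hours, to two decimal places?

Centroid of excess rainfall: t_c = Σ P_i·t̄_i / ΣP_i = 1.6288 h (block centres at 0.75, 2.25 h).
Hydrograph peak occurs at t = 7.5 h, so basin lag t_L = 7.5 − 1.6288 = 5.87 h.

t_L ≈ 5.87 h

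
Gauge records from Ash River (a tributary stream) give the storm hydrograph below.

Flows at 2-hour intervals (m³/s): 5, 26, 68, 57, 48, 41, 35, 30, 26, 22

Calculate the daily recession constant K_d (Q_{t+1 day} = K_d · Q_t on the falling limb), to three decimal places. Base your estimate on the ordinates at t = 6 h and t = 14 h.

K_d ≈ 0.146

Between t = 6 h and t = 14 h the flow falls from 57 to 30 m³/s over 4×2 h = 8 h.
Per-interval ratio K = (30/57)^(1/4) = 0.8517; K_d = K^(24/2) = 0.146.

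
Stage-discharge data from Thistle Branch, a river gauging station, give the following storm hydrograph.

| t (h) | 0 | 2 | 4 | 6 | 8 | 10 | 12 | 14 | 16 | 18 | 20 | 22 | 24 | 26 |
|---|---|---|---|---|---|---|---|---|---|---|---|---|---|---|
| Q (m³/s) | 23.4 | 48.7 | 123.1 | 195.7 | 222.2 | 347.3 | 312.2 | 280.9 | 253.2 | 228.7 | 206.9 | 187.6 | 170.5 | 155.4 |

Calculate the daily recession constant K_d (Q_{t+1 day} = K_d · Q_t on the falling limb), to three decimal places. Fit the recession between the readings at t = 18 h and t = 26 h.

K_d ≈ 0.314

Between t = 18 h and t = 26 h the flow falls from 228.7 to 155.4 m³/s over 4×2 h = 8 h.
Per-interval ratio K = (155.4/228.7)^(1/4) = 0.9079; K_d = K^(24/2) = 0.314.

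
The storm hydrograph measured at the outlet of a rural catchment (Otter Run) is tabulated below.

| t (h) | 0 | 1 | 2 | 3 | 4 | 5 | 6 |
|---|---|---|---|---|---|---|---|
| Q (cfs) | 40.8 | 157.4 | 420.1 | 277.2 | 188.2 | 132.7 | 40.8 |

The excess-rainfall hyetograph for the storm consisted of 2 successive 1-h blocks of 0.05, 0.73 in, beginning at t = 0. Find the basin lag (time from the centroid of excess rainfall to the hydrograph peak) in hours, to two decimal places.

Centroid of excess rainfall: t_c = Σ P_i·t̄_i / ΣP_i = 1.4359 h (block centres at 0.5, 1.5 h).
Hydrograph peak occurs at t = 2 h, so basin lag t_L = 2 − 1.4359 = 0.56 h.

t_L ≈ 0.56 h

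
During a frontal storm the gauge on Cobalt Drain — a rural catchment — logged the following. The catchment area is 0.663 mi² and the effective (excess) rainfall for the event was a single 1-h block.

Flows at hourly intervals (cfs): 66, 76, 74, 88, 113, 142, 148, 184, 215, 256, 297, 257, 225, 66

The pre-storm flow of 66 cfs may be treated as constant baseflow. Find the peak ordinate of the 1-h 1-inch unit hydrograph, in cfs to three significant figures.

U_p ≈ 77.0 cfs

Direct runoff: 0.0, 10.0, 8.0, 22.0, 47.0, 76.0, 82.0, 118.0, 149.0, 190.0, 231.0, 191.0, 159.0, 0.0 cfs; ΣQ_DR = 1283 cfs, peak = 231.0 cfs.
Runoff depth d = ΣQ_DR·Δt / A = 1283 × 3600 / (0.663 mi²) = 2.999 in.
The 1-inch UH is the DRH scaled by (1 in)/d, so U_p = 231.0 × 1/2.999 = 77.0 cfs.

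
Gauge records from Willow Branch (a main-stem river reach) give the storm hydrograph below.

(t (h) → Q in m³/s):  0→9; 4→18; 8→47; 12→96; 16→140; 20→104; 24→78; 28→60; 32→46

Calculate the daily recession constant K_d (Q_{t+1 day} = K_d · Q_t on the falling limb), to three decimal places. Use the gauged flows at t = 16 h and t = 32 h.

Between t = 16 h and t = 32 h the flow falls from 140 to 46 m³/s over 4×4 h = 16 h.
Per-interval ratio K = (46/140)^(1/4) = 0.7571; K_d = K^(24/4) = 0.188.

K_d ≈ 0.188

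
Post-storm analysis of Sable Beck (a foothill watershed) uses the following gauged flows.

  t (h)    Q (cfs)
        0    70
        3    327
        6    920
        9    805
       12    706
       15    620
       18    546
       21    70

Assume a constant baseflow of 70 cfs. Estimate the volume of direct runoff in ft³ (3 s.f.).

V ≈ 3.78 × 10^7 ft³

Direct-runoff ordinates (Q − Q_b): 0.0, 257.0, 850.0, 735.0, 636.0, 550.0, 476.0, 0.0 cfs.
ΣQ_DR = 3504 cfs.
With Δt = 3 h = 10800 s, V = ΣQ_DR · Δt = 3504 × 10800 = 3.78 × 10^7 ft³.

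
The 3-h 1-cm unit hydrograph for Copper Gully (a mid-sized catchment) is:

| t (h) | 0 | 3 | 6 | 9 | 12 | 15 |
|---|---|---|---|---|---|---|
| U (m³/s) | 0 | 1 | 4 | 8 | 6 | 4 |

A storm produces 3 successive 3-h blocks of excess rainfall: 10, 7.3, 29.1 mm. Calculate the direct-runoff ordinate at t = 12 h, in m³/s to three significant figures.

Q ≈ 23.5 m³/s

By discrete convolution, Q_j = Σ (P_i / 10 mm) · U_{j−i}.
At t = 12 h (j=4): Q = (10/10)·6 + (7.3/10)·8 + (29.1/10)·4 = 23.5 m³/s.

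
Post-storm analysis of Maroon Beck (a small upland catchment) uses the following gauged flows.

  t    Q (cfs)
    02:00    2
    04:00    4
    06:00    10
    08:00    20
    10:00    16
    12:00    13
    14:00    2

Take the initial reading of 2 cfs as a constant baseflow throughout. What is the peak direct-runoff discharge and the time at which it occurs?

Subtracting baseflow gives direct-runoff ordinates: 0.0, 2.0, 8.0, 18.0, 14.0, 11.0, 0.0 cfs.
The maximum is 18.0 cfs, occurring at the reading for t = 08:00.

Q_p = 18.0 cfs at t = 08:00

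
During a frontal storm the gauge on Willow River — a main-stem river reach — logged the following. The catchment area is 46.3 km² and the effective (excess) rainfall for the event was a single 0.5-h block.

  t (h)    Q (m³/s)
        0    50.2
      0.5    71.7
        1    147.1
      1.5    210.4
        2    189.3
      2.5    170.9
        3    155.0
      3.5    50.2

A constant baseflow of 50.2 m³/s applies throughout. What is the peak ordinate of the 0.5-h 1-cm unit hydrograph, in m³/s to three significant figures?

Direct runoff: 0.0, 21.5, 96.9, 160.2, 139.1, 120.7, 104.8, 0.0 m³/s; ΣQ_DR = 643.2 m³/s, peak = 160.2 m³/s.
Runoff depth d = ΣQ_DR·Δt / A = 643.2 × 1800 / (46.3 km²) = 25.01 mm.
The 1-cm UH is the DRH scaled by (10 mm)/d, so U_p = 160.2 × 10/25.01 = 64.1 m³/s.

U_p ≈ 64.1 m³/s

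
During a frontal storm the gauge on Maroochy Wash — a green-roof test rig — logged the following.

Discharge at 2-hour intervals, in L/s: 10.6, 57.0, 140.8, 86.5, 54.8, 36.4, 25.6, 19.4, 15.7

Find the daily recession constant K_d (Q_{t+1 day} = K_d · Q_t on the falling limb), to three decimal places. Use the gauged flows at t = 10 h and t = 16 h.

K_d ≈ 0.035

Between t = 10 h and t = 16 h the flow falls from 36.4 to 15.7 L/s over 3×2 h = 6 h.
Per-interval ratio K = (15.7/36.4)^(1/3) = 0.7556; K_d = K^(24/2) = 0.035.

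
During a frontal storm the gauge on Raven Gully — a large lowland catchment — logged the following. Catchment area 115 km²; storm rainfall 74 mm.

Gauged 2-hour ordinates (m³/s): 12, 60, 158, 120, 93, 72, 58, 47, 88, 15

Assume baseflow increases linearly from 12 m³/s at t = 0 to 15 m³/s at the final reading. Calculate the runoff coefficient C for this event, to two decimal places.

C ≈ 0.50

ΣQ_DR = 588.0 m³/s; V = ΣQ_DR·Δt = 4.234 × 10^6 m³.
Runoff depth d = V / A = 36.81 mm.
C = d / P = 36.81 / 74 = 0.50.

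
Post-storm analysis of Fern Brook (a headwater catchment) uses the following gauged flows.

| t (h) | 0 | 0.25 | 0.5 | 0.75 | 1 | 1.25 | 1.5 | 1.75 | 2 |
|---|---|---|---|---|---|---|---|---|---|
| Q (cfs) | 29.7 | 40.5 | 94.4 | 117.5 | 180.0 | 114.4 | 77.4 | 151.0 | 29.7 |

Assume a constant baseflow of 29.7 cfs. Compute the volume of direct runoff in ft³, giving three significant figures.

V ≈ 5.11 × 10^5 ft³

Direct-runoff ordinates (Q − Q_b): 0.0, 10.8, 64.7, 87.8, 150.3, 84.7, 47.7, 121.3, 0.0 cfs.
ΣQ_DR = 567.3 cfs.
With Δt = 0.25 h = 900 s, V = ΣQ_DR · Δt = 567.3 × 900 = 5.11 × 10^5 ft³.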